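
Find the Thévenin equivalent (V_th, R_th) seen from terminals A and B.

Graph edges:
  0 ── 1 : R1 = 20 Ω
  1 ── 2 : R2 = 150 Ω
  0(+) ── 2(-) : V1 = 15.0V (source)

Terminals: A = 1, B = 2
Step 1 — V_th is the open-circuit voltage V_A - V_B (nothing connected across the terminals).
Nodal analysis, taking node 2 as the 0 V reference.
Source V1 fixes V_0 = 15 V.
KCL at each unknown node (sum of currents leaving = 0; resistances in Ω):
  Node 1: (V_1 - 15)/20 + (V_1 - 0)/150 = 0
Collecting terms: 0.05667 × V_1 = 0.75  =>  V_1 = 13.24 V
V_th = V_1 - V_2 = 13.24 - 0 = 13.24 V
Step 2 — R_th: zero the source — replace V1 by a short circuit (node 2 merges into node 0) — and find the resistance seen between A (node 1) and B (node 0).
Reduce the network between node 1 (A) and node 0 (B) by series/parallel combination:
  Rp1 = R1 ‖ R2 (parallel, both between nodes 0 and 1) = 1/(1/20 + 1/150) = 17.65 Ω
R_th = 17.65 Ω

Final answer: V_th = 13.24 V, R_th = 17.65 Ω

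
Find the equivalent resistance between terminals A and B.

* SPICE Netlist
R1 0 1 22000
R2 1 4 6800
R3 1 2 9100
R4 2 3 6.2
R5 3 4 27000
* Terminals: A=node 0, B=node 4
Reduce the network between node 0 (A) and node 4 (B) by series/parallel combination:
  Rs1 = R3 + R4 (series, joined only at node 2) = 9100 + 6.2 = 9106 Ω
  Rs2 = R5 + Rs1 (series, joined only at node 3) = 27000 + 9106 = 36110 Ω
  Rp1 = R2 ‖ Rs2 (parallel, both between nodes 1 and 4) = 1/(1/6800 + 1/36110) = 5722 Ω
  Rs3 = R1 + Rp1 (series, joined only at node 1) = 22000 + 5722 = 27720 Ω
R_eq = 27.72 kΩ

Final answer: 27.72 kΩ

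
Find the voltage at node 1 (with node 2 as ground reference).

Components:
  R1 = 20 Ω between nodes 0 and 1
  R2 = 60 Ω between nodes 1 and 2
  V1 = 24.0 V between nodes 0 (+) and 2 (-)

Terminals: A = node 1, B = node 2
Nodal analysis, taking node 2 as the 0 V reference.
Source V1 fixes V_0 = 24 V.
KCL at each unknown node (sum of currents leaving = 0; resistances in Ω):
  Node 1: (V_1 - 24)/20 + (V_1 - 0)/60 = 0
Collecting terms: 0.06667 × V_1 = 1.2  =>  V_1 = 18 V
The requested potential is V_1 = 18 V.

Final answer: V_1 = 18 V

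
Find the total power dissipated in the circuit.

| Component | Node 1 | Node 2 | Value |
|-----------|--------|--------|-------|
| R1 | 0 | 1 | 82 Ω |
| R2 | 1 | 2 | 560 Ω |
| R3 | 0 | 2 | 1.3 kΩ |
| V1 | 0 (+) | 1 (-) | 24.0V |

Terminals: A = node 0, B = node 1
Nodal analysis, taking node 1 as the 0 V reference.
Source V1 fixes V_0 = 24 V.
KCL at each unknown node (sum of currents leaving = 0; resistances in Ω):
  Node 2: (V_2 - 0)/560 + (V_2 - 24)/1300 = 0
Collecting terms: 0.002555 × V_2 = 0.01846  =>  V_2 = 7.226 V
Power in each resistor, P = (ΔV)²/R:
  P_R1 = (24 - 0)²/82 = 7.024 W
  P_R2 = (0 - 7.226)²/560 = 0.09324 W
  P_R3 = (24 - 7.226)²/1300 = 0.2164 W
P_total = P_R1 + P_R2 + P_R3 = 7.334 W

Final answer: 7.334 W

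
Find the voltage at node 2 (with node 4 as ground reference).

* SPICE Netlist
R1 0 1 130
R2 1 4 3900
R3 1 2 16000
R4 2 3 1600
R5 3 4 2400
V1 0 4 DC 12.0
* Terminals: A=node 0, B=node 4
Nodal analysis, taking node 4 as the 0 V reference.
Source V1 fixes V_0 = 12 V.
KCL at each unknown node (sum of currents leaving = 0; resistances in Ω):
  Node 1: (V_1 - 12)/130 + (V_1 - 0)/3900 + (V_1 - V_2)/16000 = 0
  Node 2: (V_2 - V_1)/16000 + (V_2 - V_3)/1600 = 0
  Node 3: (V_3 - V_2)/1600 + (V_3 - 0)/2400 = 0
Collecting terms (coefficients in siemens):
  0.008011·V_1 - 0.0000625·V_2 = 0.09231
  0.0006875·V_2 - 0.0000625·V_1 - 0.000625·V_3 = 0
  0.001042·V_3 - 0.000625·V_2 = 0
Solving these 3 simultaneous equations (Gaussian elimination) gives:
  V_1 = 11.54 V, V_2 = 2.308 V, V_3 = 1.385 V
The requested potential is V_2 = 2.308 V.

Final answer: V_2 = 2.308 V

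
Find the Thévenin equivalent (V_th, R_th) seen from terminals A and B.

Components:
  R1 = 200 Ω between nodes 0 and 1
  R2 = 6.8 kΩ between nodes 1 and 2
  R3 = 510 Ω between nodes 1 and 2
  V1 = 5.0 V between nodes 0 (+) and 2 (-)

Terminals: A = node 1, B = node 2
Step 1 — V_th is the open-circuit voltage V_A - V_B (nothing connected across the terminals).
Nodal analysis, taking node 2 as the 0 V reference.
Source V1 fixes V_0 = 5 V.
KCL at each unknown node (sum of currents leaving = 0; resistances in Ω):
  Node 1: (V_1 - 5)/200 + (V_1 - 0)/6800 + (V_1 - 0)/510 = 0
Collecting terms: 0.007108 × V_1 = 0.025  =>  V_1 = 3.517 V
V_th = V_1 - V_2 = 3.517 - 0 = 3.517 V
Step 2 — R_th: zero the source — replace V1 by a short circuit (node 2 merges into node 0) — and find the resistance seen between A (node 1) and B (node 0).
Reduce the network between node 1 (A) and node 0 (B) by series/parallel combination:
  Rp1 = R1 ‖ R2 ‖ R3 (parallel, all between nodes 0 and 1) = 1/(1/200 + 1/6800 + 1/510) = 140.7 Ω
R_th = 140.7 Ω

Final answer: V_th = 3.517 V, R_th = 140.7 Ω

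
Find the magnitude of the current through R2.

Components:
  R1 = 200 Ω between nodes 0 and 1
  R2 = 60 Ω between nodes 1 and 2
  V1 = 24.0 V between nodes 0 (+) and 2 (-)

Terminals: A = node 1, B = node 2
Nodal analysis, taking node 2 as the 0 V reference.
Source V1 fixes V_0 = 24 V.
KCL at each unknown node (sum of currents leaving = 0; resistances in Ω):
  Node 1: (V_1 - 24)/200 + (V_1 - 0)/60 = 0
Collecting terms: 0.02167 × V_1 = 0.12  =>  V_1 = 5.538 V
I_R2 = (V_1 - V_2)/R2 = (5.538 - 0)/60 = 0.09231 A
|I_R2| = 0.09231 A

Final answer: |I_R2| = 0.09231 A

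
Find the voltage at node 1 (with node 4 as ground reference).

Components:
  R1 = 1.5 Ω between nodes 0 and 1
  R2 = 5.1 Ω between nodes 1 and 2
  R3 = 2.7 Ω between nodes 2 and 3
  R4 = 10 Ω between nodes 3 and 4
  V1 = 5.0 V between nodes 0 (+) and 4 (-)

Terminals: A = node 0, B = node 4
Nodal analysis, taking node 4 as the 0 V reference.
Source V1 fixes V_0 = 5 V.
KCL at each unknown node (sum of currents leaving = 0; resistances in Ω):
  Node 1: (V_1 - 5)/1.5 + (V_1 - V_2)/5.1 = 0
  Node 2: (V_2 - V_1)/5.1 + (V_2 - V_3)/2.7 = 0
  Node 3: (V_3 - V_2)/2.7 + (V_3 - 0)/10 = 0
Collecting terms (coefficients in siemens):
  0.8627·V_1 - 0.1961·V_2 = 3.333
  0.5664·V_2 - 0.1961·V_1 - 0.3704·V_3 = 0
  0.4704·V_3 - 0.3704·V_2 = 0
Solving these 3 simultaneous equations (Gaussian elimination) gives:
  V_1 = 4.611 V, V_2 = 3.29 V, V_3 = 2.591 V
The requested potential is V_1 = 4.611 V.

Final answer: V_1 = 4.611 V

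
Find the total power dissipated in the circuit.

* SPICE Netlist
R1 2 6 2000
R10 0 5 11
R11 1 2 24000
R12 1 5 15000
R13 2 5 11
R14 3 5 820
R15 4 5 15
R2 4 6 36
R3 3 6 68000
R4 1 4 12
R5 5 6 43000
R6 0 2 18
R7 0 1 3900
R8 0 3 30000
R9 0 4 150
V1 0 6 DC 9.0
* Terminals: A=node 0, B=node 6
Nodal analysis, taking node 6 as the 0 V reference.
Source V1 fixes V_0 = 9 V.
KCL at each unknown node (sum of currents leaving = 0; resistances in Ω):
  Node 1: (V_1 - V_4)/12 + (V_1 - 9)/3900 + (V_1 - V_2)/24000 + (V_1 - V_5)/15000 = 0
  Node 2: (V_2 - 0)/2000 + (V_2 - 9)/18 + (V_2 - V_1)/24000 + (V_2 - V_5)/11 = 0
  Node 3: (V_3 - 0)/68000 + (V_3 - 9)/30000 + (V_3 - V_5)/820 = 0
  Node 4: (V_4 - 0)/36 + (V_4 - V_1)/12 + (V_4 - 9)/150 + (V_4 - V_5)/15 = 0
  Node 5: (V_5 - 0)/43000 + (V_5 - 9)/11 + (V_5 - V_1)/15000 + (V_5 - V_2)/11 + (V_5 - V_3)/820 + (V_5 - V_4)/15 = 0
Collecting terms (coefficients in siemens):
  0.0837·V_1 - 0.00004167·V_2 - 0.08333·V_4 - 0.00006667·V_5 = 0.002308
  0.147·V_2 - 0.00004167·V_1 - 0.09091·V_5 = 0.5
  0.001268·V_3 - 0.00122·V_5 = 0.0003
  0.1844·V_4 - 0.08333·V_1 - 0.06667·V_5 = 0.06
  0.2498·V_5 - 0.00006667·V_1 - 0.09091·V_2 - 0.00122·V_3 - 0.06667·V_4 = 0.8182
Solving these 5 simultaneous equations (Gaussian elimination) gives:
  V_1 = 5.806 V, V_2 = 8.27 V, V_3 = 7.81 V, V_4 = 5.794 V
  V_5 = 7.871 V
Power in each resistor, P = (ΔV)²/R:
  P_R1 = (8.27 - 0)²/2000 = 0.0342 W
  P_R2 = (5.794 - 0)²/36 = 0.9324 W
  P_R3 = (7.81 - 0)²/68000 = 0.0008969 W
  P_R4 = (5.806 - 5.794)²/12 = 0.00001346 W
  P_R5 = (7.871 - 0)²/43000 = 0.001441 W
  P_R6 = (9 - 8.27)²/18 = 0.02957 W
  P_R7 = (9 - 5.806)²/3900 = 0.002615 W
  P_R8 = (9 - 7.81)²/30000 = 0.00004723 W
  P_R9 = (9 - 5.794)²/150 = 0.06853 W
  P_R10 = (9 - 7.871)²/11 = 0.1158 W
  P_R11 = (5.806 - 8.27)²/24000 = 0.000253 W
  P_R12 = (5.806 - 7.871)²/15000 = 0.0002842 W
  P_R13 = (8.27 - 7.871)²/11 = 0.01449 W
  P_R14 = (7.81 - 7.871)²/820 = 0.000004633 W
  P_R15 = (5.794 - 7.871)²/15 = 0.2877 W
P_total = P_R1 + P_R2 + P_R3 + P_R4 + P_R5 + P_R6 + P_R7 + P_R8 + P_R9 + P_R10 + P_R11 + P_R12 + P_R13 + P_R14 + P_R15 = 1.488 W

Final answer: 1.488 W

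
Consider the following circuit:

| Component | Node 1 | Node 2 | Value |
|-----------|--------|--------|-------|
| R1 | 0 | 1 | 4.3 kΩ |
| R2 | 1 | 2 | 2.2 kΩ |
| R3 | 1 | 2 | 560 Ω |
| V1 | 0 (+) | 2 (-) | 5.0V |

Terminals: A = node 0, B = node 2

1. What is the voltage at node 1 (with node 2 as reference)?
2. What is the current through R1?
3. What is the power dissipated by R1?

Nodal analysis, taking node 2 as the 0 V reference.
Source V1 fixes V_0 = 5 V.
KCL at each unknown node (sum of currents leaving = 0; resistances in Ω):
  Node 1: (V_1 - 5)/4300 + (V_1 - 0)/2200 + (V_1 - 0)/560 = 0
Collecting terms: 0.002473 × V_1 = 0.001163  =>  V_1 = 0.4702 V
Part 1:
  Read off the nodal solution: V_1 = 0.4702 V
Part 2:
  I_R1 = (V_0 - V_1)/R1 = (5 - 0.4702)/4300 = 0.001053 A
  Magnitude: I_R1 = 0.001053 A
Part 3:
  I_R1 = (V_0 - V_1)/R1 = (5 - 0.4702)/4300 = 0.001053 A
  P_R1 = I_R1² × R1 = (0.001053)² × 4300 = 0.004772 W

Final answers:
1. V_1 = 0.4702 V
2. I_R1 = 0.001053 A
3. P_R1 = 0.004772 W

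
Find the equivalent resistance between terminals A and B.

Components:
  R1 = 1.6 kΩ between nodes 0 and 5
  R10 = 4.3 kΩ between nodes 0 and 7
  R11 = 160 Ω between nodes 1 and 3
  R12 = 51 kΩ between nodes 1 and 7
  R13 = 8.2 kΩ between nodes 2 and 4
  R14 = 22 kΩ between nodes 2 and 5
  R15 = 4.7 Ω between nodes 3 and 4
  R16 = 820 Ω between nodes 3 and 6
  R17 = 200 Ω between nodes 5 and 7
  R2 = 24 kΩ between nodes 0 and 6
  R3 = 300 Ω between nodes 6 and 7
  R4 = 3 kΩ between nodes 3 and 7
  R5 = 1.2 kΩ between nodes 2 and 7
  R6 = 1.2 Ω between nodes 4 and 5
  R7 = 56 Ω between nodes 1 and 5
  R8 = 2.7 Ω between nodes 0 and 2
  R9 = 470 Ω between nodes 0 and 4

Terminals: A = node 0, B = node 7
The network is not a plain series/parallel combination. Inject a 1 A test current into terminal A (node 0) and return it from terminal B (node 7); then R_eq = V_A / (1 A).
Nodal analysis, taking node 7 as the 0 V reference.
Current source I_test pushes 1 A into node 0 and draws it out of node 7.
KCL at each unknown node (sum of currents leaving = 0; resistances in Ω):
  Node 0: (V_0 - V_5)/1600 + (V_0 - V_6)/24000 + (V_0 - V_2)/2.7 + (V_0 - V_4)/470 + (V_0 - 0)/4300 - 1 = 0
  Node 1: (V_1 - V_5)/56 + (V_1 - V_3)/160 + (V_1 - 0)/51000 = 0
  Node 2: (V_2 - V_0)/2.7 + (V_2 - 0)/1200 + (V_2 - V_4)/8200 + (V_2 - V_5)/22000 = 0
  Node 3: (V_3 - V_1)/160 + (V_3 - 0)/3000 + (V_3 - V_4)/4.7 + (V_3 - V_6)/820 = 0
  Node 4: (V_4 - V_0)/470 + (V_4 - V_2)/8200 + (V_4 - V_3)/4.7 + (V_4 - V_5)/1.2 = 0
  Node 5: (V_5 - V_0)/1600 + (V_5 - V_1)/56 + (V_5 - V_2)/22000 + (V_5 - V_4)/1.2 + (V_5 - 0)/200 = 0
  Node 6: (V_6 - V_0)/24000 + (V_6 - V_3)/820 + (V_6 - 0)/300 = 0
Collecting terms (coefficients in siemens):
  0.3734·V_0 - 0.3704·V_2 - 0.002128·V_4 - 0.000625·V_5 - 0.00004167·V_6 = 1
  0.02413·V_1 - 0.00625·V_3 - 0.01786·V_5 = 0
  0.3714·V_2 - 0.3704·V_0 - 0.000122·V_4 - 0.00004545·V_5 = 0
  0.2206·V_3 - 0.00625·V_1 - 0.2128·V_4 - 0.00122·V_6 = 0
  1.048·V_4 - 0.002128·V_0 - 0.000122·V_2 - 0.2128·V_3 - 0.8333·V_5 = 0
  0.8569·V_5 - 0.000625·V_0 - 0.01786·V_1 - 0.00004545·V_2 - 0.8333·V_4 = 0
  0.004595·V_6 - 0.00004167·V_0 - 0.00122·V_3 = 0
Solving these 7 simultaneous equations (Gaussian elimination) gives:
  V_0 = 324.1 V, V_1 = 103.4 V, V_2 = 323.3 V, V_3 = 103.4 V
  V_4 = 103.9 V, V_5 = 103.5 V, V_6 = 30.38 V
R_eq = V_0 / 1 A = 324.1 Ω

Final answer: 324.1 Ω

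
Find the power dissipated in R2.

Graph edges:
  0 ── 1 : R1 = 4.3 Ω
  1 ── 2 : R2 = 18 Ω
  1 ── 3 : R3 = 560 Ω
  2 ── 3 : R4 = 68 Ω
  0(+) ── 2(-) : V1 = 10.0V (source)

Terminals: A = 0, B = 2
Nodal analysis, taking node 2 as the 0 V reference.
Source V1 fixes V_0 = 10 V.
KCL at each unknown node (sum of currents leaving = 0; resistances in Ω):
  Node 1: (V_1 - 10)/4.3 + (V_1 - 0)/18 + (V_1 - V_3)/560 = 0
  Node 3: (V_3 - V_1)/560 + (V_3 - 0)/68 = 0
Collecting terms (coefficients in siemens):
  0.2899·V_1 - 0.001786·V_3 = 2.326
  0.01649·V_3 - 0.001786·V_1 = 0
Determinant D = (0.2899)(0.01649) - (-0.001786)(-0.001786) = 0.004778
V_1 = [(2.326)(0.01649) - (-0.001786)(0)]/D = 8.027 V
V_3 = [(0.2899)(0) - (2.326)(-0.001786)]/D = 0.8692 V
I_R2 = (V_1 - V_2)/R2 = (8.027 - 0)/18 = 0.446 A
P_R2 = I_R2² × R2 = (0.446)² × 18 = 3.58 W

Final answer: 3.58 W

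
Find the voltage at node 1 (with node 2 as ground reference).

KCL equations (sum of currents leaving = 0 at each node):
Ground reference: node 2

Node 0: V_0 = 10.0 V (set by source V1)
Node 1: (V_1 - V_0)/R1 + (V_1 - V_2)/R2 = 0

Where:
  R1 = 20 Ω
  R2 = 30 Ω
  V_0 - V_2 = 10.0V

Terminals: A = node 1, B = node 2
Nodal analysis, taking node 2 as the 0 V reference.
Source V1 fixes V_0 = 10 V.
KCL at each unknown node (sum of currents leaving = 0; resistances in Ω):
  Node 1: (V_1 - 10)/20 + (V_1 - 0)/30 = 0
Collecting terms: 0.08333 × V_1 = 0.5  =>  V_1 = 6 V
The requested potential is V_1 = 6 V.

Final answer: V_1 = 6 V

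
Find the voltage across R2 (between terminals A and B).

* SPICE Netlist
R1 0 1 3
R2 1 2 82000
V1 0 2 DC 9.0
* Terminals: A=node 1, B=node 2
R1 and R2 are in series across V1 (node 0 → node 1 → node 2), and the output A–B is taken across R2, so this is a voltage divider.
Series current: I = V1/(R1 + R2) = 9/(3 + 82000) = 9/82000 = 0.0001098 A
V_R2 = I × R2 = V1 × R2/(R1 + R2) = 9 × 82000/82000 = 9 V

Final answer: 9 V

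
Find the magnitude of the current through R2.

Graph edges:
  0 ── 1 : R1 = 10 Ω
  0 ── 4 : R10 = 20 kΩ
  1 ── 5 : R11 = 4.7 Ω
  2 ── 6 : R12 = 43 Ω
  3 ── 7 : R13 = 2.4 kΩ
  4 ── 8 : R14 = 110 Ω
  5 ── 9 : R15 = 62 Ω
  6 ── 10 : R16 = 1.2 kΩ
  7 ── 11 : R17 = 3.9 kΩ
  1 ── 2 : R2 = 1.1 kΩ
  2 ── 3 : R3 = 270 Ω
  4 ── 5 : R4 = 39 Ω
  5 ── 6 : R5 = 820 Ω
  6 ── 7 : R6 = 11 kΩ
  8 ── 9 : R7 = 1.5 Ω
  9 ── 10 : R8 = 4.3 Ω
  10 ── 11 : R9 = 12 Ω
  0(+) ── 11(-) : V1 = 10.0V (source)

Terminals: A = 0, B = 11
Nodal analysis, taking node 11 as the 0 V reference.
Source V1 fixes V_0 = 10 V.
KCL at each unknown node (sum of currents leaving = 0; resistances in Ω):
  Node 1: (V_1 - 10)/10 + (V_1 - V_2)/1100 + (V_1 - V_5)/4.7 = 0
  Node 2: (V_2 - V_1)/1100 + (V_2 - V_3)/270 + (V_2 - V_6)/43 = 0
  Node 3: (V_3 - V_2)/270 + (V_3 - V_7)/2400 = 0
  Node 4: (V_4 - V_5)/39 + (V_4 - 10)/20000 + (V_4 - V_8)/110 = 0
  Node 5: (V_5 - V_4)/39 + (V_5 - V_6)/820 + (V_5 - V_1)/4.7 + (V_5 - V_9)/62 = 0
  Node 6: (V_6 - V_5)/820 + (V_6 - V_7)/11000 + (V_6 - V_2)/43 + (V_6 - V_10)/1200 = 0
  Node 7: (V_7 - V_6)/11000 + (V_7 - V_3)/2400 + (V_7 - 0)/3900 = 0
  Node 8: (V_8 - V_9)/1.5 + (V_8 - V_4)/110 = 0
  Node 9: (V_9 - V_8)/1.5 + (V_9 - V_10)/4.3 + (V_9 - V_5)/62 = 0
  Node 10: (V_10 - V_9)/4.3 + (V_10 - 0)/12 + (V_10 - V_6)/1200 = 0
Collecting terms (coefficients in siemens):
  0.3137·V_1 - 0.0009091·V_2 - 0.2128·V_5 = 1
  0.02787·V_2 - 0.0009091·V_1 - 0.003704·V_3 - 0.02326·V_6 = 0
  0.00412·V_3 - 0.003704·V_2 - 0.0004167·V_7 = 0
  0.03478·V_4 - 0.02564·V_5 - 0.009091·V_8 = 0.0005
  0.2558·V_5 - 0.2128·V_1 - 0.02564·V_4 - 0.00122·V_6 - 0.01613·V_9 = 0
  0.0254·V_6 - 0.02326·V_2 - 0.00122·V_5 - 0.00009091·V_7 - 0.0008333·V_10 = 0
  0.000764·V_7 - 0.0004167·V_3 - 0.00009091·V_6 = 0
  0.6758·V_8 - 0.009091·V_4 - 0.6667·V_9 = 0
  0.9154·V_9 - 0.01613·V_5 - 0.6667·V_8 - 0.2326·V_10 = 0
  0.3167·V_10 - 0.0008333·V_6 - 0.2326·V_9 = 0
Solving these 10 simultaneous equations (Gaussian elimination) gives:
  V_1 = 8.633 V, V_2 = 6.107 V, V_3 = 5.887 V, V_4 = 6.503 V
  V_5 = 8.001 V, V_6 = 6.043 V, V_7 = 3.93 V, V_8 = 2.257 V
  V_9 = 2.199 V, V_10 = 1.63 V
I_R2 = (V_1 - V_2)/R2 = (8.633 - 6.107)/1100 = 0.002297 A
|I_R2| = 0.002297 A

Final answer: |I_R2| = 0.002297 A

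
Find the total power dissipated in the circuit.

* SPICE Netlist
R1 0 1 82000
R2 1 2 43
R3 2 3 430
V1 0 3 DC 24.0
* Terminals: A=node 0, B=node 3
Nodal analysis, taking node 3 as the 0 V reference.
Source V1 fixes V_0 = 24 V.
KCL at each unknown node (sum of currents leaving = 0; resistances in Ω):
  Node 1: (V_1 - 24)/82000 + (V_1 - V_2)/43 = 0
  Node 2: (V_2 - V_1)/43 + (V_2 - 0)/430 = 0
Collecting terms (coefficients in siemens):
  0.02327·V_1 - 0.02326·V_2 = 0.0002927
  0.02558·V_2 - 0.02326·V_1 = 0
Determinant D = (0.02327)(0.02558) - (-0.02326)(-0.02326) = 0.0000544
V_1 = [(0.0002927)(0.02558) - (-0.02326)(0)]/D = 0.1376 V
V_2 = [(0.02327)(0) - (0.0002927)(-0.02326)]/D = 0.1251 V
Power in each resistor, P = (ΔV)²/R:
  P_R1 = (24 - 0.1376)²/82000 = 0.006944 W
  P_R2 = (0.1376 - 0.1251)²/43 = 0.000003641 W
  P_R3 = (0.1251 - 0)²/430 = 0.00003641 W
P_total = P_R1 + P_R2 + P_R3 = 0.006984 W

Final answer: 0.006984 W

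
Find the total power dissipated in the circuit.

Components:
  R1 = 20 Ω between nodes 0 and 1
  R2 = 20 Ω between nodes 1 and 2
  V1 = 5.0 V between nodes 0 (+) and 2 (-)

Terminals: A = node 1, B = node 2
Nodal analysis, taking node 2 as the 0 V reference.
Source V1 fixes V_0 = 5 V.
KCL at each unknown node (sum of currents leaving = 0; resistances in Ω):
  Node 1: (V_1 - 5)/20 + (V_1 - 0)/20 = 0
Collecting terms: 0.1 × V_1 = 0.25  =>  V_1 = 2.5 V
Power in each resistor, P = (ΔV)²/R:
  P_R1 = (5 - 2.5)²/20 = 0.3125 W
  P_R2 = (2.5 - 0)²/20 = 0.3125 W
P_total = P_R1 + P_R2 = 0.625 W

Final answer: 0.625 W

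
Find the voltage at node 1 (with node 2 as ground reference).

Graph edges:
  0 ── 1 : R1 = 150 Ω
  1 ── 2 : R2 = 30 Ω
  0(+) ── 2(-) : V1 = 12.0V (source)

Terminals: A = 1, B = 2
Nodal analysis, taking node 2 as the 0 V reference.
Source V1 fixes V_0 = 12 V.
KCL at each unknown node (sum of currents leaving = 0; resistances in Ω):
  Node 1: (V_1 - 12)/150 + (V_1 - 0)/30 = 0
Collecting terms: 0.04 × V_1 = 0.08  =>  V_1 = 2 V
The requested potential is V_1 = 2 V.

Final answer: V_1 = 2 V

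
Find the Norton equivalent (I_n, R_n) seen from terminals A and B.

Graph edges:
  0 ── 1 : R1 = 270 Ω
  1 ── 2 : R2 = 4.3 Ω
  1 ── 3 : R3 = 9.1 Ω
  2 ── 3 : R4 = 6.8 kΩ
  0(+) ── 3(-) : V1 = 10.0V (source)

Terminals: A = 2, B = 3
Find the Thévenin equivalent first; then I_n = V_th/R_th and R_n = R_th.
Step 1 — V_th is the open-circuit voltage V_A - V_B (nothing connected across the terminals).
Nodal analysis, taking node 3 as the 0 V reference.
Source V1 fixes V_0 = 10 V.
KCL at each unknown node (sum of currents leaving = 0; resistances in Ω):
  Node 1: (V_1 - 10)/270 + (V_1 - V_2)/4.3 + (V_1 - 0)/9.1 = 0
  Node 2: (V_2 - V_1)/4.3 + (V_2 - 0)/6800 = 0
Collecting terms (coefficients in siemens):
  0.3462·V_1 - 0.2326·V_2 = 0.03704
  0.2327·V_2 - 0.2326·V_1 = 0
Determinant D = (0.3462)(0.2327) - (-0.2326)(-0.2326) = 0.02647
V_1 = [(0.03704)(0.2327) - (-0.2326)(0)]/D = 0.3256 V
V_2 = [(0.3462)(0) - (0.03704)(-0.2326)]/D = 0.3254 V
V_th = V_2 - V_3 = 0.3254 - 0 = 0.3254 V
Step 2 — R_th: zero the source — replace V1 by a short circuit (node 3 merges into node 0) — and find the resistance seen between A (node 2) and B (node 0).
Reduce the network between node 2 (A) and node 0 (B) by series/parallel combination:
  Rp1 = R1 ‖ R3 (parallel, both between nodes 0 and 1) = 1/(1/270 + 1/9.1) = 8.803 Ω
  Rs1 = R2 + Rp1 (series, joined only at node 1) = 4.3 + 8.803 = 13.1 Ω
  Rp2 = R4 ‖ Rs1 (parallel, both between nodes 0 and 2) = 1/(1/6800 + 1/13.1) = 13.08 Ω
R_th = 13.08 Ω
I_n = V_th/R_th = 0.3254/13.08 = 0.02488 A, and R_n = R_th = 13.08 Ω

Final answer: I_n = 0.02488 A, R_n = 13.08 Ω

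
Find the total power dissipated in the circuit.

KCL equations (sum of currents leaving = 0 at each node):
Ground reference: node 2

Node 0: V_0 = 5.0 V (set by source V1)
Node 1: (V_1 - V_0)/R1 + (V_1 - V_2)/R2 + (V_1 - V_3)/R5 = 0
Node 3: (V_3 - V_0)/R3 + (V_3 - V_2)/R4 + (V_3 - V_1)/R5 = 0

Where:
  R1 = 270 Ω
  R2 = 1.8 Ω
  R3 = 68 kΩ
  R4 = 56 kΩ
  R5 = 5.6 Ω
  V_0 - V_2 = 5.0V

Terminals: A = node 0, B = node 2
Nodal analysis, taking node 2 as the 0 V reference.
Source V1 fixes V_0 = 5 V.
KCL at each unknown node (sum of currents leaving = 0; resistances in Ω):
  Node 1: (V_1 - 5)/270 + (V_1 - 0)/1.8 + (V_1 - V_3)/5.6 = 0
  Node 3: (V_3 - 5)/68000 + (V_3 - 0)/56000 + (V_3 - V_1)/5.6 = 0
Collecting terms (coefficients in siemens):
  0.7378·V_1 - 0.1786·V_3 = 0.01852
  0.1786·V_3 - 0.1786·V_1 = 0.00007353
Determinant D = (0.7378)(0.1786) - (-0.1786)(-0.1786) = 0.09989
V_1 = [(0.01852)(0.1786) - (-0.1786)(0.00007353)]/D = 0.03324 V
V_3 = [(0.7378)(0.00007353) - (0.01852)(-0.1786)]/D = 0.03365 V
Power in each resistor, P = (ΔV)²/R:
  P_R1 = (5 - 0.03324)²/270 = 0.09137 W
  P_R2 = (0.03324 - 0)²/1.8 = 0.0006139 W
  P_R3 = (5 - 0.03365)²/68000 = 0.0003627 W
  P_R4 = (0 - 0.03365)²/56000 = 0.00000002022 W
  P_R5 = (0.03324 - 0.03365)²/5.6 = 0.00000002938 W
P_total = P_R1 + P_R2 + P_R3 + P_R4 + P_R5 = 0.09234 W

Final answer: 0.09234 W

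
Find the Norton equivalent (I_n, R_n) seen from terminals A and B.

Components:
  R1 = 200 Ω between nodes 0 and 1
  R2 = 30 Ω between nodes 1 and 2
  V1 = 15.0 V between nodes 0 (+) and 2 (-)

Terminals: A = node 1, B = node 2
Find the Thévenin equivalent first; then I_n = V_th/R_th and R_n = R_th.
Step 1 — V_th is the open-circuit voltage V_A - V_B (nothing connected across the terminals).
Nodal analysis, taking node 2 as the 0 V reference.
Source V1 fixes V_0 = 15 V.
KCL at each unknown node (sum of currents leaving = 0; resistances in Ω):
  Node 1: (V_1 - 15)/200 + (V_1 - 0)/30 = 0
Collecting terms: 0.03833 × V_1 = 0.075  =>  V_1 = 1.957 V
V_th = V_1 - V_2 = 1.957 - 0 = 1.957 V
Step 2 — R_th: zero the source — replace V1 by a short circuit (node 2 merges into node 0) — and find the resistance seen between A (node 1) and B (node 0).
Reduce the network between node 1 (A) and node 0 (B) by series/parallel combination:
  Rp1 = R1 ‖ R2 (parallel, both between nodes 0 and 1) = 1/(1/200 + 1/30) = 26.09 Ω
R_th = 26.09 Ω
I_n = V_th/R_th = 1.957/26.09 = 0.075 A, and R_n = R_th = 26.09 Ω

Final answer: I_n = 0.075 A, R_n = 26.09 Ω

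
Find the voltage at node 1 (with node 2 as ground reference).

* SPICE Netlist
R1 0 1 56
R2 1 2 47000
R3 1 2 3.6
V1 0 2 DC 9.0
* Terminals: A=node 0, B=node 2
Nodal analysis, taking node 2 as the 0 V reference.
Source V1 fixes V_0 = 9 V.
KCL at each unknown node (sum of currents leaving = 0; resistances in Ω):
  Node 1: (V_1 - 9)/56 + (V_1 - 0)/47000 + (V_1 - 0)/3.6 = 0
Collecting terms: 0.2957 × V_1 = 0.1607  =>  V_1 = 0.5436 V
The requested potential is V_1 = 0.5436 V.

Final answer: V_1 = 0.5436 V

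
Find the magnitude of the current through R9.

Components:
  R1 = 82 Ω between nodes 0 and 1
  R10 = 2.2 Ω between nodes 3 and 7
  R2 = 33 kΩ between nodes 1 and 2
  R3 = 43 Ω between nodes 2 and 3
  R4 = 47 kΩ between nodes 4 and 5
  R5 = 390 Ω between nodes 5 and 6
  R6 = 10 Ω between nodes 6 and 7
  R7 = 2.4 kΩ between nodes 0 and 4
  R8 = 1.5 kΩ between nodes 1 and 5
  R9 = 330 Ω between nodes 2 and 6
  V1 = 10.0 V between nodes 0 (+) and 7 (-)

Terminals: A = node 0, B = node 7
Nodal analysis, taking node 7 as the 0 V reference.
Source V1 fixes V_0 = 10 V.
KCL at each unknown node (sum of currents leaving = 0; resistances in Ω):
  Node 1: (V_1 - 10)/82 + (V_1 - V_2)/33000 + (V_1 - V_5)/1500 = 0
  Node 2: (V_2 - V_1)/33000 + (V_2 - V_3)/43 + (V_2 - V_6)/330 = 0
  Node 3: (V_3 - V_2)/43 + (V_3 - 0)/2.2 = 0
  Node 4: (V_4 - V_5)/47000 + (V_4 - 10)/2400 = 0
  Node 5: (V_5 - V_4)/47000 + (V_5 - V_6)/390 + (V_5 - V_1)/1500 = 0
  Node 6: (V_6 - V_5)/390 + (V_6 - 0)/10 + (V_6 - V_2)/330 = 0
Collecting terms (coefficients in siemens):
  0.01289·V_1 - 0.0000303·V_2 - 0.0006667·V_5 = 0.122
  0.02632·V_2 - 0.0000303·V_1 - 0.02326·V_3 - 0.00303·V_6 = 0
  0.4778·V_3 - 0.02326·V_2 = 0
  0.0004379·V_4 - 0.00002128·V_5 = 0.004167
  0.003252·V_5 - 0.0006667·V_1 - 0.00002128·V_4 - 0.002564·V_6 = 0
  0.1056·V_6 - 0.00303·V_2 - 0.002564·V_5 = 0
Solving these 6 simultaneous equations (Gaussian elimination) gives:
  V_1 = 9.566 V, V_2 = 0.0176 V, V_3 = 0.0008567 V, V_4 = 9.614 V
  V_5 = 2.064 V, V_6 = 0.05062 V
I_R9 = (V_2 - V_6)/R9 = (0.0176 - 0.05062)/330 = -0.0001001 A
|I_R9| = 0.0001001 A

Final answer: |I_R9| = 0.0001001 A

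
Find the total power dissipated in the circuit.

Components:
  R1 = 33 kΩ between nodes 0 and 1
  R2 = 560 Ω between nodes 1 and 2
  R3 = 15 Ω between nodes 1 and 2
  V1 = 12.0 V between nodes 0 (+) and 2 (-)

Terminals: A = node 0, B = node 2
Nodal analysis, taking node 2 as the 0 V reference.
Source V1 fixes V_0 = 12 V.
KCL at each unknown node (sum of currents leaving = 0; resistances in Ω):
  Node 1: (V_1 - 12)/33000 + (V_1 - 0)/560 + (V_1 - 0)/15 = 0
Collecting terms: 0.06848 × V_1 = 0.0003636  =>  V_1 = 0.00531 V
Power in each resistor, P = (ΔV)²/R:
  P_R1 = (12 - 0.00531)²/33000 = 0.00436 W
  P_R2 = (0.00531 - 0)²/560 = 0.00000005035 W
  P_R3 = (0.00531 - 0)²/15 = 0.00000188 W
P_total = P_R1 + P_R2 + P_R3 = 0.004362 W

Final answer: 0.004362 W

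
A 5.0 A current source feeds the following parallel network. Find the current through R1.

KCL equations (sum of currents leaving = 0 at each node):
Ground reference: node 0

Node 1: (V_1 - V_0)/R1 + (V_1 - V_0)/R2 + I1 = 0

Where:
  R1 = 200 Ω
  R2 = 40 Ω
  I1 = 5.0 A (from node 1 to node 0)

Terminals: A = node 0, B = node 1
All resistors sit directly between nodes 0 and 1, so they are in parallel and share one voltage V; the full source current 5 A splits among them.
1/R_par = 1/200 + 1/40 = 0.03 S  =>  R_par = 33.33 Ω
V = I × R_par = 5 × 33.33 = 166.7 V
I_R1 = V/R1 = 166.7/200 = 0.8333 A

Final answer: 0.8333 A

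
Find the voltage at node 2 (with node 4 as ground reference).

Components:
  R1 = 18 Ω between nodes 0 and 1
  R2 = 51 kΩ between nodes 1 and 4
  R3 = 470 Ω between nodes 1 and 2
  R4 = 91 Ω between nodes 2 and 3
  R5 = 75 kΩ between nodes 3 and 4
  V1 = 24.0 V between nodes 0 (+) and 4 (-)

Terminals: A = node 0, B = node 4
Nodal analysis, taking node 4 as the 0 V reference.
Source V1 fixes V_0 = 24 V.
KCL at each unknown node (sum of currents leaving = 0; resistances in Ω):
  Node 1: (V_1 - 24)/18 + (V_1 - 0)/51000 + (V_1 - V_2)/470 = 0
  Node 2: (V_2 - V_1)/470 + (V_2 - V_3)/91 = 0
  Node 3: (V_3 - V_2)/91 + (V_3 - 0)/75000 = 0
Collecting terms (coefficients in siemens):
  0.0577·V_1 - 0.002128·V_2 = 1.333
  0.01312·V_2 - 0.002128·V_1 - 0.01099·V_3 = 0
  0.011·V_3 - 0.01099·V_2 = 0
Solving these 3 simultaneous equations (Gaussian elimination) gives:
  V_1 = 23.99 V, V_2 = 23.84 V, V_3 = 23.81 V
The requested potential is V_2 = 23.84 V.

Final answer: V_2 = 23.84 V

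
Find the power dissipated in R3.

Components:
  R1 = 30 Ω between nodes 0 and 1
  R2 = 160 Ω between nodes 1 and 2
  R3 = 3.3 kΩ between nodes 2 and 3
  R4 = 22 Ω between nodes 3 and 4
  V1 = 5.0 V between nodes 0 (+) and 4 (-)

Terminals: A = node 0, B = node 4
Nodal analysis, taking node 4 as the 0 V reference.
Source V1 fixes V_0 = 5 V.
KCL at each unknown node (sum of currents leaving = 0; resistances in Ω):
  Node 1: (V_1 - 5)/30 + (V_1 - V_2)/160 = 0
  Node 2: (V_2 - V_1)/160 + (V_2 - V_3)/3300 = 0
  Node 3: (V_3 - V_2)/3300 + (V_3 - 0)/22 = 0
Collecting terms (coefficients in siemens):
  0.03958·V_1 - 0.00625·V_2 = 0.1667
  0.006553·V_2 - 0.00625·V_1 - 0.000303·V_3 = 0
  0.04576·V_3 - 0.000303·V_2 = 0
Solving these 3 simultaneous equations (Gaussian elimination) gives:
  V_1 = 4.957 V, V_2 = 4.729 V, V_3 = 0.03132 V
I_R3 = (V_2 - V_3)/R3 = (4.729 - 0.03132)/3300 = 0.001424 A
P_R3 = I_R3² × R3 = (0.001424)² × 3300 = 0.006689 W

Final answer: 0.006689 W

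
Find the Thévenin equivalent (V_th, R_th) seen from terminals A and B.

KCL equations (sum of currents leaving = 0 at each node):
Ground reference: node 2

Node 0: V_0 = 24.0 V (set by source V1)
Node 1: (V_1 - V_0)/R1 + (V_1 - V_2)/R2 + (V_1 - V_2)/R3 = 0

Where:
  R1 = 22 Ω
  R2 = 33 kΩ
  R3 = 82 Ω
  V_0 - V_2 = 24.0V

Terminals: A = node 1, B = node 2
Step 1 — V_th is the open-circuit voltage V_A - V_B (nothing connected across the terminals).
Nodal analysis, taking node 2 as the 0 V reference.
Source V1 fixes V_0 = 24 V.
KCL at each unknown node (sum of currents leaving = 0; resistances in Ω):
  Node 1: (V_1 - 24)/22 + (V_1 - 0)/33000 + (V_1 - 0)/82 = 0
Collecting terms: 0.05768 × V_1 = 1.091  =>  V_1 = 18.91 V
V_th = V_1 - V_2 = 18.91 - 0 = 18.91 V
Step 2 — R_th: zero the source — replace V1 by a short circuit (node 2 merges into node 0) — and find the resistance seen between A (node 1) and B (node 0).
Reduce the network between node 1 (A) and node 0 (B) by series/parallel combination:
  Rp1 = R1 ‖ R2 ‖ R3 (parallel, all between nodes 0 and 1) = 1/(1/22 + 1/33000 + 1/82) = 17.34 Ω
R_th = 17.34 Ω

Final answer: V_th = 18.91 V, R_th = 17.34 Ω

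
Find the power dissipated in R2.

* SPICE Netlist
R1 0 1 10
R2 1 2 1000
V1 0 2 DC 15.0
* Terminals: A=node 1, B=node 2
Nodal analysis, taking node 2 as the 0 V reference.
Source V1 fixes V_0 = 15 V.
KCL at each unknown node (sum of currents leaving = 0; resistances in Ω):
  Node 1: (V_1 - 15)/10 + (V_1 - 0)/1000 = 0
Collecting terms: 0.101 × V_1 = 1.5  =>  V_1 = 14.85 V
I_R2 = (V_1 - V_2)/R2 = (14.85 - 0)/1000 = 0.01485 A
P_R2 = I_R2² × R2 = (0.01485)² × 1000 = 0.2206 W

Final answer: 0.2206 W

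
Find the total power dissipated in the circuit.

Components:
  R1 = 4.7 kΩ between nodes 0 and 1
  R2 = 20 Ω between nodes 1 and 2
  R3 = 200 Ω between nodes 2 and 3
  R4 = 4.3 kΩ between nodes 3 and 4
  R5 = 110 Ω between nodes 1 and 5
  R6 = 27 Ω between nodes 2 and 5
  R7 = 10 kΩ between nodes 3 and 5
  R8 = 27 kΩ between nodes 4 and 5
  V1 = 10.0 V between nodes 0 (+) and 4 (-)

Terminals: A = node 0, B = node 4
Nodal analysis, taking node 4 as the 0 V reference.
Source V1 fixes V_0 = 10 V.
KCL at each unknown node (sum of currents leaving = 0; resistances in Ω):
  Node 1: (V_1 - 10)/4700 + (V_1 - V_2)/20 + (V_1 - V_5)/110 = 0
  Node 2: (V_2 - V_1)/20 + (V_2 - V_3)/200 + (V_2 - V_5)/27 = 0
  Node 3: (V_3 - V_2)/200 + (V_3 - 0)/4300 + (V_3 - V_5)/10000 = 0
  Node 5: (V_5 - V_1)/110 + (V_5 - V_2)/27 + (V_5 - V_3)/10000 + (V_5 - 0)/27000 = 0
Collecting terms (coefficients in siemens):
  0.0593·V_1 - 0.05·V_2 - 0.009091·V_5 = 0.002128
  0.09204·V_2 - 0.05·V_1 - 0.005·V_3 - 0.03704·V_5 = 0
  0.005333·V_3 - 0.005·V_2 - 0.0001·V_5 = 0
  0.04626·V_5 - 0.009091·V_1 - 0.03704·V_2 - 0.0001·V_3 = 0
Solving these 4 simultaneous equations (Gaussian elimination) gives:
  V_1 = 4.517 V, V_2 = 4.497 V, V_3 = 4.301 V, V_5 = 4.497 V
Power in each resistor, P = (ΔV)²/R:
  P_R1 = (10 - 4.517)²/4700 = 0.006398 W
  P_R2 = (4.517 - 4.497)²/20 = 0.00001945 W
  P_R3 = (4.497 - 4.301)²/200 = 0.0001923 W
  P_R4 = (4.301 - 0)²/4300 = 0.004301 W
  P_R5 = (4.517 - 4.497)²/110 = 0.000003589 W
  P_R6 = (4.497 - 4.497)²/27 = 0.0000000008177 W
  P_R7 = (4.301 - 4.497)²/10000 = 0.00000384 W
  P_R8 = (0 - 4.497)²/27000 = 0.0007489 W
P_total = P_R1 + P_R2 + P_R3 + P_R4 + P_R5 + P_R6 + P_R7 + P_R8 = 0.01167 W

Final answer: 0.01167 W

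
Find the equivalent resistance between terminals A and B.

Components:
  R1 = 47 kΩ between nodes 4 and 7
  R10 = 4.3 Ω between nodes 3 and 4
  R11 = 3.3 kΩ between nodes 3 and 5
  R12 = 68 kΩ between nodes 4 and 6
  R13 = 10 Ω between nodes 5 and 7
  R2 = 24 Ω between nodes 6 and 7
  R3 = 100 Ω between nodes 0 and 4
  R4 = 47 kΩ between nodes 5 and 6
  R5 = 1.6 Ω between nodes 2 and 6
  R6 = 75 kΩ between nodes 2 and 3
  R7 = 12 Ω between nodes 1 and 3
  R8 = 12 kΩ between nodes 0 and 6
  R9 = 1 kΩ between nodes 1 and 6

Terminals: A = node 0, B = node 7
The network is not a plain series/parallel combination. Inject a 1 A test current into terminal A (node 0) and return it from terminal B (node 7); then R_eq = V_A / (1 A).
Nodal analysis, taking node 7 as the 0 V reference.
Current source I_test pushes 1 A into node 0 and draws it out of node 7.
KCL at each unknown node (sum of currents leaving = 0; resistances in Ω):
  Node 0: (V_0 - V_4)/100 + (V_0 - V_6)/12000 - 1 = 0
  Node 1: (V_1 - V_3)/12 + (V_1 - V_6)/1000 = 0
  Node 2: (V_2 - V_6)/1.6 + (V_2 - V_3)/75000 = 0
  Node 3: (V_3 - V_1)/12 + (V_3 - V_2)/75000 + (V_3 - V_4)/4.3 + (V_3 - V_5)/3300 = 0
  Node 4: (V_4 - V_0)/100 + (V_4 - V_3)/4.3 + (V_4 - 0)/47000 + (V_4 - V_6)/68000 = 0
  Node 5: (V_5 - V_3)/3300 + (V_5 - V_6)/47000 + (V_5 - 0)/10 = 0
  Node 6: (V_6 - V_0)/12000 + (V_6 - V_1)/1000 + (V_6 - V_2)/1.6 + (V_6 - V_4)/68000 + (V_6 - V_5)/47000 + (V_6 - 0)/24 = 0
Collecting terms (coefficients in siemens):
  0.01008·V_0 - 0.01·V_4 - 0.00008333·V_6 = 1
  0.08433·V_1 - 0.08333·V_3 - 0.001·V_6 = 0
  0.625·V_2 - 0.00001333·V_3 - 0.625·V_6 = 0
  0.3162·V_3 - 0.08333·V_1 - 0.00001333·V_2 - 0.2326·V_4 - 0.000303·V_5 = 0
  0.2426·V_4 - 0.01·V_0 - 0.2326·V_3 - 0.00001471·V_6 = 0
  0.1003·V_5 - 0.000303·V_3 - 0.00002128·V_6 = 0
  0.6678·V_6 - 0.00008333·V_0 - 0.001·V_1 - 0.625·V_2 - 0.00001471·V_4 - 0.00002128·V_5 = 0
Solving these 7 simultaneous equations (Gaussian elimination) gives:
  V_0 = 808.6 V, V_1 = 703 V, V_2 = 18.48 V, V_3 = 711.3 V
  V_4 = 715.2 V, V_5 = 2.152 V, V_6 = 18.47 V
R_eq = V_0 / 1 A = 808.6 Ω

Final answer: 808.6 Ω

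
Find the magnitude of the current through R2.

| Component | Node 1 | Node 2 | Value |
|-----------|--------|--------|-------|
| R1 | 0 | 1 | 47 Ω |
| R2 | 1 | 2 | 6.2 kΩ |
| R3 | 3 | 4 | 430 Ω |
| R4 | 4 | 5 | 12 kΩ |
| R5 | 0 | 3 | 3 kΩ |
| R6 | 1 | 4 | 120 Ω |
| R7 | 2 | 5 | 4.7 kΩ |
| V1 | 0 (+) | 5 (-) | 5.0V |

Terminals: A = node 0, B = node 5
Nodal analysis, taking node 5 as the 0 V reference.
Source V1 fixes V_0 = 5 V.
KCL at each unknown node (sum of currents leaving = 0; resistances in Ω):
  Node 1: (V_1 - 5)/47 + (V_1 - V_2)/6200 + (V_1 - V_4)/120 = 0
  Node 2: (V_2 - V_1)/6200 + (V_2 - 0)/4700 = 0
  Node 3: (V_3 - V_4)/430 + (V_3 - 5)/3000 = 0
  Node 4: (V_4 - V_3)/430 + (V_4 - 0)/12000 + (V_4 - V_1)/120 = 0
Collecting terms (coefficients in siemens):
  0.02977·V_1 - 0.0001613·V_2 - 0.008333·V_4 = 0.1064
  0.0003741·V_2 - 0.0001613·V_1 = 0
  0.002659·V_3 - 0.002326·V_4 = 0.001667
  0.01074·V_4 - 0.008333·V_1 - 0.002326·V_3 = 0
Solving these 4 simultaneous equations (Gaussian elimination) gives:
  V_1 = 4.961 V, V_2 = 2.139 V, V_3 = 4.925 V, V_4 = 4.914 V
I_R2 = (V_1 - V_2)/R2 = (4.961 - 2.139)/6200 = 0.0004551 A
|I_R2| = 0.0004551 A

Final answer: |I_R2| = 0.0004551 A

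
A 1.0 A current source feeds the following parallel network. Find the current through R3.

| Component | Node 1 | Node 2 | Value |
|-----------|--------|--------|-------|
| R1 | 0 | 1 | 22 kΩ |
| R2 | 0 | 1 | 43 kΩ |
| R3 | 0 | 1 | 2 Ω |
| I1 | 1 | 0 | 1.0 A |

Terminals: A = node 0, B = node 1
All resistors sit directly between nodes 0 and 1, so they are in parallel and share one voltage V; the full source current 1 A splits among them.
1/R_par = 1/22000 + 1/43000 + 1/2 = 0.5001 S  =>  R_par = 2 Ω
V = I × R_par = 1 × 2 = 2 V
I_R3 = V/R3 = 2/2 = 0.9999 A

Final answer: 0.9999 A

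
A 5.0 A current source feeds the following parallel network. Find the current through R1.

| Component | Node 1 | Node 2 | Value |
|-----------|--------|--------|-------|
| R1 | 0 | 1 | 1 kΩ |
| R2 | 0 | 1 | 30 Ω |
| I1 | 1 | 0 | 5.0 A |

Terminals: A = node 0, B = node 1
All resistors sit directly between nodes 0 and 1, so they are in parallel and share one voltage V; the full source current 5 A splits among them.
1/R_par = 1/1000 + 1/30 = 0.03433 S  =>  R_par = 29.13 Ω
V = I × R_par = 5 × 29.13 = 145.6 V
I_R1 = V/R1 = 145.6/1000 = 0.1456 A

Final answer: 0.1456 A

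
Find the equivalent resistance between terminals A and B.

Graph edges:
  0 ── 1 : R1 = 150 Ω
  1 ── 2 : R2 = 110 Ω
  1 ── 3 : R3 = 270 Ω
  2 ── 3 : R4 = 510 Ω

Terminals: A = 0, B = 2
Reduce the network between node 0 (A) and node 2 (B) by series/parallel combination:
  Rs1 = R3 + R4 (series, joined only at node 3) = 270 + 510 = 780 Ω
  Rp1 = R2 ‖ Rs1 (parallel, both between nodes 1 and 2) = 1/(1/110 + 1/780) = 96.4 Ω
  Rs2 = R1 + Rp1 (series, joined only at node 1) = 150 + 96.4 = 246.4 Ω
R_eq = 246.4 Ω

Final answer: 246.4 Ω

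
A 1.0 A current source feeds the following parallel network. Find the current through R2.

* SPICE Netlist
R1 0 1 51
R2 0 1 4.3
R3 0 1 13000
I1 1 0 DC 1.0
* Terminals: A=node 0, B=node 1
All resistors sit directly between nodes 0 and 1, so they are in parallel and share one voltage V; the full source current 1 A splits among them.
1/R_par = 1/51 + 1/4.3 + 1/13000 = 0.2522 S  =>  R_par = 3.964 Ω
V = I × R_par = 1 × 3.964 = 3.964 V
I_R2 = V/R2 = 3.964/4.3 = 0.922 A

Final answer: 0.922 A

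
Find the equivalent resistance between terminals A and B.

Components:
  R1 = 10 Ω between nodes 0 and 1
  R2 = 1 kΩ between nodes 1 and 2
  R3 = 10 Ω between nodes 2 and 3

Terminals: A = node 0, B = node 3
Reduce the network between node 0 (A) and node 3 (B) by series/parallel combination:
  Rs1 = R1 + R2 (series, joined only at node 1) = 10 + 1000 = 1010 Ω
  Rs2 = R3 + Rs1 (series, joined only at node 2) = 10 + 1010 = 1020 Ω
R_eq = 1.02 kΩ

Final answer: 1.02 kΩ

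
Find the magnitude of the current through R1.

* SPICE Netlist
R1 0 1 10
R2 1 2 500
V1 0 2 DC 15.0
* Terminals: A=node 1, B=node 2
Nodal analysis, taking node 2 as the 0 V reference.
Source V1 fixes V_0 = 15 V.
KCL at each unknown node (sum of currents leaving = 0; resistances in Ω):
  Node 1: (V_1 - 15)/10 + (V_1 - 0)/500 = 0
Collecting terms: 0.102 × V_1 = 1.5  =>  V_1 = 14.71 V
I_R1 = (V_0 - V_1)/R1 = (15 - 14.71)/10 = 0.02941 A
|I_R1| = 0.02941 A

Final answer: |I_R1| = 0.02941 A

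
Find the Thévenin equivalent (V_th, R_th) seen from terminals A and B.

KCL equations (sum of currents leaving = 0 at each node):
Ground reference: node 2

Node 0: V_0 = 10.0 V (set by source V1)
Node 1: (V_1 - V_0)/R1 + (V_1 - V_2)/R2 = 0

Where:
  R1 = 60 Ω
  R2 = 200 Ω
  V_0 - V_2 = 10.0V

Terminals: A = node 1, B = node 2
Step 1 — V_th is the open-circuit voltage V_A - V_B (nothing connected across the terminals).
Nodal analysis, taking node 2 as the 0 V reference.
Source V1 fixes V_0 = 10 V.
KCL at each unknown node (sum of currents leaving = 0; resistances in Ω):
  Node 1: (V_1 - 10)/60 + (V_1 - 0)/200 = 0
Collecting terms: 0.02167 × V_1 = 0.1667  =>  V_1 = 7.692 V
V_th = V_1 - V_2 = 7.692 - 0 = 7.692 V
Step 2 — R_th: zero the source — replace V1 by a short circuit (node 2 merges into node 0) — and find the resistance seen between A (node 1) and B (node 0).
Reduce the network between node 1 (A) and node 0 (B) by series/parallel combination:
  Rp1 = R1 ‖ R2 (parallel, both between nodes 0 and 1) = 1/(1/60 + 1/200) = 46.15 Ω
R_th = 46.15 Ω

Final answer: V_th = 7.692 V, R_th = 46.15 Ω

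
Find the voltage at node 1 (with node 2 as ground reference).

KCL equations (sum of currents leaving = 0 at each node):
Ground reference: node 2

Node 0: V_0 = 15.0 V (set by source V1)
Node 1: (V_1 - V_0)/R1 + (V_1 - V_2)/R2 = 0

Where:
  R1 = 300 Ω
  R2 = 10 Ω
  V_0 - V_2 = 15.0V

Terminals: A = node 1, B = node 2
Nodal analysis, taking node 2 as the 0 V reference.
Source V1 fixes V_0 = 15 V.
KCL at each unknown node (sum of currents leaving = 0; resistances in Ω):
  Node 1: (V_1 - 15)/300 + (V_1 - 0)/10 = 0
Collecting terms: 0.1033 × V_1 = 0.05  =>  V_1 = 0.4839 V
The requested potential is V_1 = 0.4839 V.

Final answer: V_1 = 0.4839 V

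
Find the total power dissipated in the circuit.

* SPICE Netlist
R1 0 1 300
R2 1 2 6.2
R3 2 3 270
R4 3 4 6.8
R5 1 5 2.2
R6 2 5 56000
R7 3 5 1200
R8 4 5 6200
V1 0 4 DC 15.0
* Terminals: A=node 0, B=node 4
Nodal analysis, taking node 4 as the 0 V reference.
Source V1 fixes V_0 = 15 V.
KCL at each unknown node (sum of currents leaving = 0; resistances in Ω):
  Node 1: (V_1 - 15)/300 + (V_1 - V_2)/6.2 + (V_1 - V_5)/2.2 = 0
  Node 2: (V_2 - V_1)/6.2 + (V_2 - V_3)/270 + (V_2 - V_5)/56000 = 0
  Node 3: (V_3 - V_2)/270 + (V_3 - 0)/6.8 + (V_3 - V_5)/1200 = 0
  Node 5: (V_5 - V_1)/2.2 + (V_5 - V_2)/56000 + (V_5 - V_3)/1200 + (V_5 - 0)/6200 = 0
Collecting terms (coefficients in siemens):
  0.6192·V_1 - 0.1613·V_2 - 0.4545·V_5 = 0.05
  0.165·V_2 - 0.1613·V_1 - 0.003704·V_3 - 0.00001786·V_5 = 0
  0.1516·V_3 - 0.003704·V_2 - 0.0008333·V_5 = 0
  0.4556·V_5 - 0.4545·V_1 - 0.00001786·V_2 - 0.0008333·V_3 = 0
Solving these 4 simultaneous equations (Gaussian elimination) gives:
  V_1 = 6.398 V, V_2 = 6.258 V, V_3 = 0.188 V, V_5 = 6.384 V
Power in each resistor, P = (ΔV)²/R:
  P_R1 = (15 - 6.398)²/300 = 0.2467 W
  P_R2 = (6.398 - 6.258)²/6.2 = 0.003133 W
  P_R3 = (6.258 - 0.188)²/270 = 0.1365 W
  P_R4 = (0.188 - 0)²/6.8 = 0.005197 W
  P_R5 = (6.398 - 6.384)²/2.2 = 0.00008444 W
  P_R6 = (6.258 - 6.384)²/56000 = 0.0000002824 W
  P_R7 = (0.188 - 6.384)²/1200 = 0.03199 W
  P_R8 = (0 - 6.384)²/6200 = 0.006573 W
P_total = P_R1 + P_R2 + P_R3 + P_R4 + P_R5 + P_R6 + P_R7 + P_R8 = 0.4301 W

Final answer: 0.4301 W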